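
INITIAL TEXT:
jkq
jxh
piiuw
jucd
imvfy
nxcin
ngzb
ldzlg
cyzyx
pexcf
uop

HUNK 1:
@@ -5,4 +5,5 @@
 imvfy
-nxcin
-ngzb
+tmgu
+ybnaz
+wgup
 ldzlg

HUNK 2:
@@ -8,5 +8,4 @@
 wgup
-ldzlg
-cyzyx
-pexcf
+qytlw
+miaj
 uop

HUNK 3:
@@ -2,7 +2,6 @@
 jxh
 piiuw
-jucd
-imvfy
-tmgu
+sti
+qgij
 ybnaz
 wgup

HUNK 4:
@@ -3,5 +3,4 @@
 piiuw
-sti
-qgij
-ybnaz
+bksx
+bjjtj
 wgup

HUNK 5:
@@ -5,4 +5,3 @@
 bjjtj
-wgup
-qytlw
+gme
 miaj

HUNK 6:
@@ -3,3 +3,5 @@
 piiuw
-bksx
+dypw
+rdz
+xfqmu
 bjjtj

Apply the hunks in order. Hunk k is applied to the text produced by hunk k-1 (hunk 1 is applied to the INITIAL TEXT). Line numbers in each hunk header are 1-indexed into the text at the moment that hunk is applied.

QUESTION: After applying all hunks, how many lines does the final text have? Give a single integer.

Hunk 1: at line 5 remove [nxcin,ngzb] add [tmgu,ybnaz,wgup] -> 12 lines: jkq jxh piiuw jucd imvfy tmgu ybnaz wgup ldzlg cyzyx pexcf uop
Hunk 2: at line 8 remove [ldzlg,cyzyx,pexcf] add [qytlw,miaj] -> 11 lines: jkq jxh piiuw jucd imvfy tmgu ybnaz wgup qytlw miaj uop
Hunk 3: at line 2 remove [jucd,imvfy,tmgu] add [sti,qgij] -> 10 lines: jkq jxh piiuw sti qgij ybnaz wgup qytlw miaj uop
Hunk 4: at line 3 remove [sti,qgij,ybnaz] add [bksx,bjjtj] -> 9 lines: jkq jxh piiuw bksx bjjtj wgup qytlw miaj uop
Hunk 5: at line 5 remove [wgup,qytlw] add [gme] -> 8 lines: jkq jxh piiuw bksx bjjtj gme miaj uop
Hunk 6: at line 3 remove [bksx] add [dypw,rdz,xfqmu] -> 10 lines: jkq jxh piiuw dypw rdz xfqmu bjjtj gme miaj uop
Final line count: 10

Answer: 10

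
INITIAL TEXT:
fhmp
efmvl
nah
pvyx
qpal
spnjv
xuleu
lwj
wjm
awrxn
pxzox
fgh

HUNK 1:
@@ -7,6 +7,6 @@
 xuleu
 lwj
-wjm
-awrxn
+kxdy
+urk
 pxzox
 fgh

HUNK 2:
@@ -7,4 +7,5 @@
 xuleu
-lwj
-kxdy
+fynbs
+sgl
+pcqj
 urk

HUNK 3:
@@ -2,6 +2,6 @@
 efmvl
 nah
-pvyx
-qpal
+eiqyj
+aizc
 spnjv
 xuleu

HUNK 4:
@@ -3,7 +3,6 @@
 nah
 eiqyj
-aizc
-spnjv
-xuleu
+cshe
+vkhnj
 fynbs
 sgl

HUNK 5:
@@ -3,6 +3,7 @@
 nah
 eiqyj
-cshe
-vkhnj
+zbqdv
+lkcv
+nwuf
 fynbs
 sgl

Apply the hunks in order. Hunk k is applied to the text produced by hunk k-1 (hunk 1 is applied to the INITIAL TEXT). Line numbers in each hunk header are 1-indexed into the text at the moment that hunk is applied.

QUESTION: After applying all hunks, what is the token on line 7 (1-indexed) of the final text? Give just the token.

Answer: nwuf

Derivation:
Hunk 1: at line 7 remove [wjm,awrxn] add [kxdy,urk] -> 12 lines: fhmp efmvl nah pvyx qpal spnjv xuleu lwj kxdy urk pxzox fgh
Hunk 2: at line 7 remove [lwj,kxdy] add [fynbs,sgl,pcqj] -> 13 lines: fhmp efmvl nah pvyx qpal spnjv xuleu fynbs sgl pcqj urk pxzox fgh
Hunk 3: at line 2 remove [pvyx,qpal] add [eiqyj,aizc] -> 13 lines: fhmp efmvl nah eiqyj aizc spnjv xuleu fynbs sgl pcqj urk pxzox fgh
Hunk 4: at line 3 remove [aizc,spnjv,xuleu] add [cshe,vkhnj] -> 12 lines: fhmp efmvl nah eiqyj cshe vkhnj fynbs sgl pcqj urk pxzox fgh
Hunk 5: at line 3 remove [cshe,vkhnj] add [zbqdv,lkcv,nwuf] -> 13 lines: fhmp efmvl nah eiqyj zbqdv lkcv nwuf fynbs sgl pcqj urk pxzox fgh
Final line 7: nwuf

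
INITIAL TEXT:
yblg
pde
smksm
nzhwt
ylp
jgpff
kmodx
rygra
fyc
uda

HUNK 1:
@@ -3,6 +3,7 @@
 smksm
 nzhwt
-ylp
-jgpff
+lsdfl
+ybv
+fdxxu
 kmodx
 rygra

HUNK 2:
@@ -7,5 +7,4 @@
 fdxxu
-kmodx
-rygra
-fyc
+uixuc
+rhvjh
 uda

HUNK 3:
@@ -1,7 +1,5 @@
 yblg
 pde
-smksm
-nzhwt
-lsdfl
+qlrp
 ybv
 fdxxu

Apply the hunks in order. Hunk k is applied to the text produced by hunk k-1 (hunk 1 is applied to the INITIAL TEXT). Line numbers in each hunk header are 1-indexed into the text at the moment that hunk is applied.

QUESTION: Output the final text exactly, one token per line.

Answer: yblg
pde
qlrp
ybv
fdxxu
uixuc
rhvjh
uda

Derivation:
Hunk 1: at line 3 remove [ylp,jgpff] add [lsdfl,ybv,fdxxu] -> 11 lines: yblg pde smksm nzhwt lsdfl ybv fdxxu kmodx rygra fyc uda
Hunk 2: at line 7 remove [kmodx,rygra,fyc] add [uixuc,rhvjh] -> 10 lines: yblg pde smksm nzhwt lsdfl ybv fdxxu uixuc rhvjh uda
Hunk 3: at line 1 remove [smksm,nzhwt,lsdfl] add [qlrp] -> 8 lines: yblg pde qlrp ybv fdxxu uixuc rhvjh uda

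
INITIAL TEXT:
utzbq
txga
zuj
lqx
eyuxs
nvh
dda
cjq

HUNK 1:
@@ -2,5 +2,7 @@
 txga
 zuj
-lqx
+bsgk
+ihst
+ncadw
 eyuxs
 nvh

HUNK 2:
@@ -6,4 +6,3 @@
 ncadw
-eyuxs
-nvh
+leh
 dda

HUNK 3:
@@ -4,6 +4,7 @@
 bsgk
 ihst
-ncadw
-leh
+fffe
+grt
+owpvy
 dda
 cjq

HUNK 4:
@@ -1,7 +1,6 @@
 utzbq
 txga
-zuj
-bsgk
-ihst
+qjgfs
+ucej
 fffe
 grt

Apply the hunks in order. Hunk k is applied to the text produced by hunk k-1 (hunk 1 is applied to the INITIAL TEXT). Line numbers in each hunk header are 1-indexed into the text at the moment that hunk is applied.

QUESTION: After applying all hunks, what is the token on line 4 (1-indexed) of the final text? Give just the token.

Answer: ucej

Derivation:
Hunk 1: at line 2 remove [lqx] add [bsgk,ihst,ncadw] -> 10 lines: utzbq txga zuj bsgk ihst ncadw eyuxs nvh dda cjq
Hunk 2: at line 6 remove [eyuxs,nvh] add [leh] -> 9 lines: utzbq txga zuj bsgk ihst ncadw leh dda cjq
Hunk 3: at line 4 remove [ncadw,leh] add [fffe,grt,owpvy] -> 10 lines: utzbq txga zuj bsgk ihst fffe grt owpvy dda cjq
Hunk 4: at line 1 remove [zuj,bsgk,ihst] add [qjgfs,ucej] -> 9 lines: utzbq txga qjgfs ucej fffe grt owpvy dda cjq
Final line 4: ucej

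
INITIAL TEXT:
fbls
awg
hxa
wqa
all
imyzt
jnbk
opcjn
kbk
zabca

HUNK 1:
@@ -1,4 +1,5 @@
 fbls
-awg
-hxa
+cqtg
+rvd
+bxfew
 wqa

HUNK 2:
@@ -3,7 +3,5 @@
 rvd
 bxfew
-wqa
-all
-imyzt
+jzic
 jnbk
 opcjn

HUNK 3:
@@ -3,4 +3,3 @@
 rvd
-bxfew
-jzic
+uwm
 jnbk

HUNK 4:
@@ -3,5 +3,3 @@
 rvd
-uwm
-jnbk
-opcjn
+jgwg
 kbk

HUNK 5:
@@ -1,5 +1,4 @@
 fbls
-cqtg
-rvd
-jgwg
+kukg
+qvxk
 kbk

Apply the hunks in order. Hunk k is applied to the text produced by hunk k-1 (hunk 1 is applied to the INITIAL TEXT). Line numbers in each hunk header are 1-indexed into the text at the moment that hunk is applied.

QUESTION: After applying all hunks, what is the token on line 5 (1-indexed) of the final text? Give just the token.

Hunk 1: at line 1 remove [awg,hxa] add [cqtg,rvd,bxfew] -> 11 lines: fbls cqtg rvd bxfew wqa all imyzt jnbk opcjn kbk zabca
Hunk 2: at line 3 remove [wqa,all,imyzt] add [jzic] -> 9 lines: fbls cqtg rvd bxfew jzic jnbk opcjn kbk zabca
Hunk 3: at line 3 remove [bxfew,jzic] add [uwm] -> 8 lines: fbls cqtg rvd uwm jnbk opcjn kbk zabca
Hunk 4: at line 3 remove [uwm,jnbk,opcjn] add [jgwg] -> 6 lines: fbls cqtg rvd jgwg kbk zabca
Hunk 5: at line 1 remove [cqtg,rvd,jgwg] add [kukg,qvxk] -> 5 lines: fbls kukg qvxk kbk zabca
Final line 5: zabca

Answer: zabca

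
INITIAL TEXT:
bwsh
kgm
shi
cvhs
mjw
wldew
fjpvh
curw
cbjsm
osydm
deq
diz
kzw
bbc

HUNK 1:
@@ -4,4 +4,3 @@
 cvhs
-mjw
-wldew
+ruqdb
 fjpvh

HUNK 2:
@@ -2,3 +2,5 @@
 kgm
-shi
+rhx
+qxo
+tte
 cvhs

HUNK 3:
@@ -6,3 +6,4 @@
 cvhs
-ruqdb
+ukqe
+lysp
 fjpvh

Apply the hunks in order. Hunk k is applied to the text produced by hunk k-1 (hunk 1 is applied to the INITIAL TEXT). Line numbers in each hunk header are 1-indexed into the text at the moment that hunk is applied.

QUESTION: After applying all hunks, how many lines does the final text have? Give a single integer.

Answer: 16

Derivation:
Hunk 1: at line 4 remove [mjw,wldew] add [ruqdb] -> 13 lines: bwsh kgm shi cvhs ruqdb fjpvh curw cbjsm osydm deq diz kzw bbc
Hunk 2: at line 2 remove [shi] add [rhx,qxo,tte] -> 15 lines: bwsh kgm rhx qxo tte cvhs ruqdb fjpvh curw cbjsm osydm deq diz kzw bbc
Hunk 3: at line 6 remove [ruqdb] add [ukqe,lysp] -> 16 lines: bwsh kgm rhx qxo tte cvhs ukqe lysp fjpvh curw cbjsm osydm deq diz kzw bbc
Final line count: 16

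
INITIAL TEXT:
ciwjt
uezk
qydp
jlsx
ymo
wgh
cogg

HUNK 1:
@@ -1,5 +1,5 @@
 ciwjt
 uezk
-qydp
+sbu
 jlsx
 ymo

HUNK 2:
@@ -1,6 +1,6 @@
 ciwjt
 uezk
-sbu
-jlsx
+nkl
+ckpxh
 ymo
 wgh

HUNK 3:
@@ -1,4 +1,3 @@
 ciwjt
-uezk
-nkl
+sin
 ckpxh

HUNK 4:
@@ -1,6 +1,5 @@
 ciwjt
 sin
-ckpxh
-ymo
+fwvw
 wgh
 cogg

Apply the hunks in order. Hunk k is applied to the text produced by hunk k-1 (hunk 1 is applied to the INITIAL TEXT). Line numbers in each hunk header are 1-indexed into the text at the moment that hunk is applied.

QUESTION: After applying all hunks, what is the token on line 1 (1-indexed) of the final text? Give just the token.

Hunk 1: at line 1 remove [qydp] add [sbu] -> 7 lines: ciwjt uezk sbu jlsx ymo wgh cogg
Hunk 2: at line 1 remove [sbu,jlsx] add [nkl,ckpxh] -> 7 lines: ciwjt uezk nkl ckpxh ymo wgh cogg
Hunk 3: at line 1 remove [uezk,nkl] add [sin] -> 6 lines: ciwjt sin ckpxh ymo wgh cogg
Hunk 4: at line 1 remove [ckpxh,ymo] add [fwvw] -> 5 lines: ciwjt sin fwvw wgh cogg
Final line 1: ciwjt

Answer: ciwjt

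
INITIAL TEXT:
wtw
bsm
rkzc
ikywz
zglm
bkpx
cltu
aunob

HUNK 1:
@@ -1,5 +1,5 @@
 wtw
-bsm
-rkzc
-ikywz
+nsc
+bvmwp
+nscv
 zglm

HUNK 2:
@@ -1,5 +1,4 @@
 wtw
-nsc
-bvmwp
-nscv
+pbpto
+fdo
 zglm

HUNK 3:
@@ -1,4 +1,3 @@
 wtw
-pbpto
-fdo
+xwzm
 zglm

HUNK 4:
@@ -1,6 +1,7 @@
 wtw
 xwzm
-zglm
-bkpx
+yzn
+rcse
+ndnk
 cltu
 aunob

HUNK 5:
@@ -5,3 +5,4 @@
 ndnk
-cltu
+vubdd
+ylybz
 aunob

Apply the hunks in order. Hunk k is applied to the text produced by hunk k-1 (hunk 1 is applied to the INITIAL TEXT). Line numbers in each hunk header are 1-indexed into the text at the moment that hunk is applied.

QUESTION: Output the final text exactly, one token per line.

Answer: wtw
xwzm
yzn
rcse
ndnk
vubdd
ylybz
aunob

Derivation:
Hunk 1: at line 1 remove [bsm,rkzc,ikywz] add [nsc,bvmwp,nscv] -> 8 lines: wtw nsc bvmwp nscv zglm bkpx cltu aunob
Hunk 2: at line 1 remove [nsc,bvmwp,nscv] add [pbpto,fdo] -> 7 lines: wtw pbpto fdo zglm bkpx cltu aunob
Hunk 3: at line 1 remove [pbpto,fdo] add [xwzm] -> 6 lines: wtw xwzm zglm bkpx cltu aunob
Hunk 4: at line 1 remove [zglm,bkpx] add [yzn,rcse,ndnk] -> 7 lines: wtw xwzm yzn rcse ndnk cltu aunob
Hunk 5: at line 5 remove [cltu] add [vubdd,ylybz] -> 8 lines: wtw xwzm yzn rcse ndnk vubdd ylybz aunob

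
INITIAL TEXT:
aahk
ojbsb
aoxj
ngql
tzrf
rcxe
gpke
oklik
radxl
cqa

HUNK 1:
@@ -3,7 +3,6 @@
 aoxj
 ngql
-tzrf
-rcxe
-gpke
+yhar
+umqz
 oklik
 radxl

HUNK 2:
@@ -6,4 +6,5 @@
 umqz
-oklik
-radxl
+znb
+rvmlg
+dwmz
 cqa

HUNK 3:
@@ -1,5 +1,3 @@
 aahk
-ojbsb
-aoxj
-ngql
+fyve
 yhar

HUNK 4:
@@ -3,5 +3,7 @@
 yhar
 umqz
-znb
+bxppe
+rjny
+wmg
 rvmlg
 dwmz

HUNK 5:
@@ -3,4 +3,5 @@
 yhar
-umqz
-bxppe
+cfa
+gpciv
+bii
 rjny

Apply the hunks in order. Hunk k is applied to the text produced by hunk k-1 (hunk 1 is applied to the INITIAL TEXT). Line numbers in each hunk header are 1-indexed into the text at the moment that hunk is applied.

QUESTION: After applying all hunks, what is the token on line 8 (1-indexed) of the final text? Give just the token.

Answer: wmg

Derivation:
Hunk 1: at line 3 remove [tzrf,rcxe,gpke] add [yhar,umqz] -> 9 lines: aahk ojbsb aoxj ngql yhar umqz oklik radxl cqa
Hunk 2: at line 6 remove [oklik,radxl] add [znb,rvmlg,dwmz] -> 10 lines: aahk ojbsb aoxj ngql yhar umqz znb rvmlg dwmz cqa
Hunk 3: at line 1 remove [ojbsb,aoxj,ngql] add [fyve] -> 8 lines: aahk fyve yhar umqz znb rvmlg dwmz cqa
Hunk 4: at line 3 remove [znb] add [bxppe,rjny,wmg] -> 10 lines: aahk fyve yhar umqz bxppe rjny wmg rvmlg dwmz cqa
Hunk 5: at line 3 remove [umqz,bxppe] add [cfa,gpciv,bii] -> 11 lines: aahk fyve yhar cfa gpciv bii rjny wmg rvmlg dwmz cqa
Final line 8: wmg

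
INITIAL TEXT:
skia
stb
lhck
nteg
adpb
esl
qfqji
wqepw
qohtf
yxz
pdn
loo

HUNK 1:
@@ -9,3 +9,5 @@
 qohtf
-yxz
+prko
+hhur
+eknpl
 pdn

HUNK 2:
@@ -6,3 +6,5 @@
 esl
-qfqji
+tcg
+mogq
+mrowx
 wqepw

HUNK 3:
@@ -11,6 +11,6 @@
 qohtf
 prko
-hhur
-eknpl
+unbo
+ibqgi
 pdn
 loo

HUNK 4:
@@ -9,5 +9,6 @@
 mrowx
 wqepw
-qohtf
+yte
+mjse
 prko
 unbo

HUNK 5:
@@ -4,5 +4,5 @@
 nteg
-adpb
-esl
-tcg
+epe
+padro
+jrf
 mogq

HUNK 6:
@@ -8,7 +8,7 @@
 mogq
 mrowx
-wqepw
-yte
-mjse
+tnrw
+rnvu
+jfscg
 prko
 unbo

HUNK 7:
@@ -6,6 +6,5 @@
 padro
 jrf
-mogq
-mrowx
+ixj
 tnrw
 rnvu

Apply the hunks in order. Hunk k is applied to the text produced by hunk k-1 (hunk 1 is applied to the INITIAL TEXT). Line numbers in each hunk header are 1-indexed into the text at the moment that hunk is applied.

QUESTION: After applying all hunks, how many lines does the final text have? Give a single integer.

Hunk 1: at line 9 remove [yxz] add [prko,hhur,eknpl] -> 14 lines: skia stb lhck nteg adpb esl qfqji wqepw qohtf prko hhur eknpl pdn loo
Hunk 2: at line 6 remove [qfqji] add [tcg,mogq,mrowx] -> 16 lines: skia stb lhck nteg adpb esl tcg mogq mrowx wqepw qohtf prko hhur eknpl pdn loo
Hunk 3: at line 11 remove [hhur,eknpl] add [unbo,ibqgi] -> 16 lines: skia stb lhck nteg adpb esl tcg mogq mrowx wqepw qohtf prko unbo ibqgi pdn loo
Hunk 4: at line 9 remove [qohtf] add [yte,mjse] -> 17 lines: skia stb lhck nteg adpb esl tcg mogq mrowx wqepw yte mjse prko unbo ibqgi pdn loo
Hunk 5: at line 4 remove [adpb,esl,tcg] add [epe,padro,jrf] -> 17 lines: skia stb lhck nteg epe padro jrf mogq mrowx wqepw yte mjse prko unbo ibqgi pdn loo
Hunk 6: at line 8 remove [wqepw,yte,mjse] add [tnrw,rnvu,jfscg] -> 17 lines: skia stb lhck nteg epe padro jrf mogq mrowx tnrw rnvu jfscg prko unbo ibqgi pdn loo
Hunk 7: at line 6 remove [mogq,mrowx] add [ixj] -> 16 lines: skia stb lhck nteg epe padro jrf ixj tnrw rnvu jfscg prko unbo ibqgi pdn loo
Final line count: 16

Answer: 16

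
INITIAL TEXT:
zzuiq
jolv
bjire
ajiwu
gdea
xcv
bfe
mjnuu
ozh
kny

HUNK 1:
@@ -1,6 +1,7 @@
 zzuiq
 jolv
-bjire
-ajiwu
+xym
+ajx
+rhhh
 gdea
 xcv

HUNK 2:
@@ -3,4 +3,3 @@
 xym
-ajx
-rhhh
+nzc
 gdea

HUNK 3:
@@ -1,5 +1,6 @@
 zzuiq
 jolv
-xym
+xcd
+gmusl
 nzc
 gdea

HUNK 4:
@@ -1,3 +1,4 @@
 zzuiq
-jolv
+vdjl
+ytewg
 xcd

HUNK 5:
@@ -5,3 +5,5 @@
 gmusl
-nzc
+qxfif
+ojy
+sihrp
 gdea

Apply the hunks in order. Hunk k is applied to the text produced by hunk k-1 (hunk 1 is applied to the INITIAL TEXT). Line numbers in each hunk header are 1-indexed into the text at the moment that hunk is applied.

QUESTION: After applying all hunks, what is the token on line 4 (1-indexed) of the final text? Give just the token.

Answer: xcd

Derivation:
Hunk 1: at line 1 remove [bjire,ajiwu] add [xym,ajx,rhhh] -> 11 lines: zzuiq jolv xym ajx rhhh gdea xcv bfe mjnuu ozh kny
Hunk 2: at line 3 remove [ajx,rhhh] add [nzc] -> 10 lines: zzuiq jolv xym nzc gdea xcv bfe mjnuu ozh kny
Hunk 3: at line 1 remove [xym] add [xcd,gmusl] -> 11 lines: zzuiq jolv xcd gmusl nzc gdea xcv bfe mjnuu ozh kny
Hunk 4: at line 1 remove [jolv] add [vdjl,ytewg] -> 12 lines: zzuiq vdjl ytewg xcd gmusl nzc gdea xcv bfe mjnuu ozh kny
Hunk 5: at line 5 remove [nzc] add [qxfif,ojy,sihrp] -> 14 lines: zzuiq vdjl ytewg xcd gmusl qxfif ojy sihrp gdea xcv bfe mjnuu ozh kny
Final line 4: xcd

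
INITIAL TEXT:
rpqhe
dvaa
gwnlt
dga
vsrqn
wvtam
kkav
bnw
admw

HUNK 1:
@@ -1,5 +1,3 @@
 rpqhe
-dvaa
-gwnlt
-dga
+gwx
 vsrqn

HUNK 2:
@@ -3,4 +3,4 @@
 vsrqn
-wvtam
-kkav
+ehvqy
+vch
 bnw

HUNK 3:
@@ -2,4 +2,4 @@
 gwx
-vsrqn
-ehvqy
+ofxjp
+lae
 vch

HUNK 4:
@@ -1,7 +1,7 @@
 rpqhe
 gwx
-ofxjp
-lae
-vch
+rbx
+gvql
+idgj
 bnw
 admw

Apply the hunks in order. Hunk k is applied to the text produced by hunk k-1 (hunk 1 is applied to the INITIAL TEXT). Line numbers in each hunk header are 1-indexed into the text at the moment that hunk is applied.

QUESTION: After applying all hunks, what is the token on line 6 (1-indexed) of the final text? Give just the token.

Hunk 1: at line 1 remove [dvaa,gwnlt,dga] add [gwx] -> 7 lines: rpqhe gwx vsrqn wvtam kkav bnw admw
Hunk 2: at line 3 remove [wvtam,kkav] add [ehvqy,vch] -> 7 lines: rpqhe gwx vsrqn ehvqy vch bnw admw
Hunk 3: at line 2 remove [vsrqn,ehvqy] add [ofxjp,lae] -> 7 lines: rpqhe gwx ofxjp lae vch bnw admw
Hunk 4: at line 1 remove [ofxjp,lae,vch] add [rbx,gvql,idgj] -> 7 lines: rpqhe gwx rbx gvql idgj bnw admw
Final line 6: bnw

Answer: bnw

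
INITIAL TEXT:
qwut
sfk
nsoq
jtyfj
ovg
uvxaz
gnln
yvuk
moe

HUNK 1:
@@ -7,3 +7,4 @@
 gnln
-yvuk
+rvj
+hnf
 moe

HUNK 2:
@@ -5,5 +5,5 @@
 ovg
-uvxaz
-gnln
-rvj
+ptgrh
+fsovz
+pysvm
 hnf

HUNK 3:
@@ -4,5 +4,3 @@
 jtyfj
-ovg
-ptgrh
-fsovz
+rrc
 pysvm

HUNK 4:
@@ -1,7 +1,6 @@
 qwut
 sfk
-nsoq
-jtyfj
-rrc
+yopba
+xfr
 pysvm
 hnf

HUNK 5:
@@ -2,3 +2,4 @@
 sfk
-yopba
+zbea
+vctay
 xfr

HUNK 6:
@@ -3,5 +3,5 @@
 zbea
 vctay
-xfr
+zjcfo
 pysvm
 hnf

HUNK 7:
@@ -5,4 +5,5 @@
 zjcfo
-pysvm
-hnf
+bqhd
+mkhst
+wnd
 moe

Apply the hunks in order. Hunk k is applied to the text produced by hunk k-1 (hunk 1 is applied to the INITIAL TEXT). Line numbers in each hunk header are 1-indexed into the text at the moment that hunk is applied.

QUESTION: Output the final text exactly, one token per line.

Answer: qwut
sfk
zbea
vctay
zjcfo
bqhd
mkhst
wnd
moe

Derivation:
Hunk 1: at line 7 remove [yvuk] add [rvj,hnf] -> 10 lines: qwut sfk nsoq jtyfj ovg uvxaz gnln rvj hnf moe
Hunk 2: at line 5 remove [uvxaz,gnln,rvj] add [ptgrh,fsovz,pysvm] -> 10 lines: qwut sfk nsoq jtyfj ovg ptgrh fsovz pysvm hnf moe
Hunk 3: at line 4 remove [ovg,ptgrh,fsovz] add [rrc] -> 8 lines: qwut sfk nsoq jtyfj rrc pysvm hnf moe
Hunk 4: at line 1 remove [nsoq,jtyfj,rrc] add [yopba,xfr] -> 7 lines: qwut sfk yopba xfr pysvm hnf moe
Hunk 5: at line 2 remove [yopba] add [zbea,vctay] -> 8 lines: qwut sfk zbea vctay xfr pysvm hnf moe
Hunk 6: at line 3 remove [xfr] add [zjcfo] -> 8 lines: qwut sfk zbea vctay zjcfo pysvm hnf moe
Hunk 7: at line 5 remove [pysvm,hnf] add [bqhd,mkhst,wnd] -> 9 lines: qwut sfk zbea vctay zjcfo bqhd mkhst wnd moe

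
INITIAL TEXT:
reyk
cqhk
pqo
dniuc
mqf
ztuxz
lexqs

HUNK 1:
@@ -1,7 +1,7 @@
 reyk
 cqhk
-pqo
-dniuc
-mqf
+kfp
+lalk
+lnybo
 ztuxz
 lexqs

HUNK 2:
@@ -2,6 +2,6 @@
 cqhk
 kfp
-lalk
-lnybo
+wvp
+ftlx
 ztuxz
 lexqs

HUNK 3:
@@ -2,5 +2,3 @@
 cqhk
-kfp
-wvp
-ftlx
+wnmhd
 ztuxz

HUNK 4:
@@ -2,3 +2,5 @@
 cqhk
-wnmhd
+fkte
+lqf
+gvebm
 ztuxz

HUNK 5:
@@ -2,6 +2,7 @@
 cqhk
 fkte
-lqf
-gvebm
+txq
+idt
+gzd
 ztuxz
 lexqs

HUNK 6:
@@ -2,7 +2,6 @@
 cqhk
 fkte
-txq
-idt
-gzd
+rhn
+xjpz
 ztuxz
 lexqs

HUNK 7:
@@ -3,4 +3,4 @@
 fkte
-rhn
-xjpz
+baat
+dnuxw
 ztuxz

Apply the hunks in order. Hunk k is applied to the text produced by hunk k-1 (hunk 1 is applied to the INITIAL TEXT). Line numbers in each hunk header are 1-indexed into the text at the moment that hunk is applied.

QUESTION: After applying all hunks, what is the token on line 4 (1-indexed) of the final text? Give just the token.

Answer: baat

Derivation:
Hunk 1: at line 1 remove [pqo,dniuc,mqf] add [kfp,lalk,lnybo] -> 7 lines: reyk cqhk kfp lalk lnybo ztuxz lexqs
Hunk 2: at line 2 remove [lalk,lnybo] add [wvp,ftlx] -> 7 lines: reyk cqhk kfp wvp ftlx ztuxz lexqs
Hunk 3: at line 2 remove [kfp,wvp,ftlx] add [wnmhd] -> 5 lines: reyk cqhk wnmhd ztuxz lexqs
Hunk 4: at line 2 remove [wnmhd] add [fkte,lqf,gvebm] -> 7 lines: reyk cqhk fkte lqf gvebm ztuxz lexqs
Hunk 5: at line 2 remove [lqf,gvebm] add [txq,idt,gzd] -> 8 lines: reyk cqhk fkte txq idt gzd ztuxz lexqs
Hunk 6: at line 2 remove [txq,idt,gzd] add [rhn,xjpz] -> 7 lines: reyk cqhk fkte rhn xjpz ztuxz lexqs
Hunk 7: at line 3 remove [rhn,xjpz] add [baat,dnuxw] -> 7 lines: reyk cqhk fkte baat dnuxw ztuxz lexqs
Final line 4: baat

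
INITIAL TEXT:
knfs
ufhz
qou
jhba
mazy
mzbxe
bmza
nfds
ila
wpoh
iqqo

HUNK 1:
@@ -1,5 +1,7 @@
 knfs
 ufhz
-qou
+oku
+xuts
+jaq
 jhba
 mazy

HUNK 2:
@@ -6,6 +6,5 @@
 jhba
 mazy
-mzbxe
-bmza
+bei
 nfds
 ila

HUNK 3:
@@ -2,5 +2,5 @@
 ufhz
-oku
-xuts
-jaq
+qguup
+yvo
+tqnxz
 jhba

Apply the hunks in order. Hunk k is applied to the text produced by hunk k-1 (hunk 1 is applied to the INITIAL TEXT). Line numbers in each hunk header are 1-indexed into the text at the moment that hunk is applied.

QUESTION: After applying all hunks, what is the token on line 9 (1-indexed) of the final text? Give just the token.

Answer: nfds

Derivation:
Hunk 1: at line 1 remove [qou] add [oku,xuts,jaq] -> 13 lines: knfs ufhz oku xuts jaq jhba mazy mzbxe bmza nfds ila wpoh iqqo
Hunk 2: at line 6 remove [mzbxe,bmza] add [bei] -> 12 lines: knfs ufhz oku xuts jaq jhba mazy bei nfds ila wpoh iqqo
Hunk 3: at line 2 remove [oku,xuts,jaq] add [qguup,yvo,tqnxz] -> 12 lines: knfs ufhz qguup yvo tqnxz jhba mazy bei nfds ila wpoh iqqo
Final line 9: nfds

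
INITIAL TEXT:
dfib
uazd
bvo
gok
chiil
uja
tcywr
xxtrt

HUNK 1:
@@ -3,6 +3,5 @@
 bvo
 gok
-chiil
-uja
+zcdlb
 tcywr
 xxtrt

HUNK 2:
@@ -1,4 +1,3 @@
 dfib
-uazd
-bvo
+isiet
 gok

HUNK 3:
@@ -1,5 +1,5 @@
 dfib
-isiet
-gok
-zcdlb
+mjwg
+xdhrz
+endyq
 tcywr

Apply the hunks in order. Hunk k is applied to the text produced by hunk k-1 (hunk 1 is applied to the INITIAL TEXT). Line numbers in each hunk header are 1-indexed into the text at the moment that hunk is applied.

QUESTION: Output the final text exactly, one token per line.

Answer: dfib
mjwg
xdhrz
endyq
tcywr
xxtrt

Derivation:
Hunk 1: at line 3 remove [chiil,uja] add [zcdlb] -> 7 lines: dfib uazd bvo gok zcdlb tcywr xxtrt
Hunk 2: at line 1 remove [uazd,bvo] add [isiet] -> 6 lines: dfib isiet gok zcdlb tcywr xxtrt
Hunk 3: at line 1 remove [isiet,gok,zcdlb] add [mjwg,xdhrz,endyq] -> 6 lines: dfib mjwg xdhrz endyq tcywr xxtrt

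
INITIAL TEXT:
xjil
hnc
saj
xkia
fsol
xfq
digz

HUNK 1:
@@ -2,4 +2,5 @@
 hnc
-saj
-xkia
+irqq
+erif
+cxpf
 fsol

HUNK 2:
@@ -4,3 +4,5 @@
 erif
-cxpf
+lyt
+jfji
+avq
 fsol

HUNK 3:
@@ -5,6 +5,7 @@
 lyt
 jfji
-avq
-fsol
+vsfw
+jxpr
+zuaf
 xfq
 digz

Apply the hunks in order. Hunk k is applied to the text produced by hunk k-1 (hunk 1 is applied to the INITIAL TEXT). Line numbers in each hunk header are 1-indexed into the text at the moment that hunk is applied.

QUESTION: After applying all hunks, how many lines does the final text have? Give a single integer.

Hunk 1: at line 2 remove [saj,xkia] add [irqq,erif,cxpf] -> 8 lines: xjil hnc irqq erif cxpf fsol xfq digz
Hunk 2: at line 4 remove [cxpf] add [lyt,jfji,avq] -> 10 lines: xjil hnc irqq erif lyt jfji avq fsol xfq digz
Hunk 3: at line 5 remove [avq,fsol] add [vsfw,jxpr,zuaf] -> 11 lines: xjil hnc irqq erif lyt jfji vsfw jxpr zuaf xfq digz
Final line count: 11

Answer: 11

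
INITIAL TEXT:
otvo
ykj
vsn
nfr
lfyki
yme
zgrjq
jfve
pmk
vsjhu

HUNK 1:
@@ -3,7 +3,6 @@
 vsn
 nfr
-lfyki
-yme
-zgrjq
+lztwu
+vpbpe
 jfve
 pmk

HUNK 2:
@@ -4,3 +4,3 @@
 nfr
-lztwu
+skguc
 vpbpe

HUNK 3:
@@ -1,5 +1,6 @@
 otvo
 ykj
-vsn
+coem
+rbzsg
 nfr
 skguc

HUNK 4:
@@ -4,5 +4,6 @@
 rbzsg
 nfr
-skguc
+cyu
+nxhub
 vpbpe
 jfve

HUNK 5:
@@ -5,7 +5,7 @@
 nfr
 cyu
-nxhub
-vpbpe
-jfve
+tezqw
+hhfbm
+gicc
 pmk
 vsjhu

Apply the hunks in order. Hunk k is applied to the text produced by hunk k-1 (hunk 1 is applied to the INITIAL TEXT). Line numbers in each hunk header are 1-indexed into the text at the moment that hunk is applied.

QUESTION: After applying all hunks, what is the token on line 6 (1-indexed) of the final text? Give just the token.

Hunk 1: at line 3 remove [lfyki,yme,zgrjq] add [lztwu,vpbpe] -> 9 lines: otvo ykj vsn nfr lztwu vpbpe jfve pmk vsjhu
Hunk 2: at line 4 remove [lztwu] add [skguc] -> 9 lines: otvo ykj vsn nfr skguc vpbpe jfve pmk vsjhu
Hunk 3: at line 1 remove [vsn] add [coem,rbzsg] -> 10 lines: otvo ykj coem rbzsg nfr skguc vpbpe jfve pmk vsjhu
Hunk 4: at line 4 remove [skguc] add [cyu,nxhub] -> 11 lines: otvo ykj coem rbzsg nfr cyu nxhub vpbpe jfve pmk vsjhu
Hunk 5: at line 5 remove [nxhub,vpbpe,jfve] add [tezqw,hhfbm,gicc] -> 11 lines: otvo ykj coem rbzsg nfr cyu tezqw hhfbm gicc pmk vsjhu
Final line 6: cyu

Answer: cyu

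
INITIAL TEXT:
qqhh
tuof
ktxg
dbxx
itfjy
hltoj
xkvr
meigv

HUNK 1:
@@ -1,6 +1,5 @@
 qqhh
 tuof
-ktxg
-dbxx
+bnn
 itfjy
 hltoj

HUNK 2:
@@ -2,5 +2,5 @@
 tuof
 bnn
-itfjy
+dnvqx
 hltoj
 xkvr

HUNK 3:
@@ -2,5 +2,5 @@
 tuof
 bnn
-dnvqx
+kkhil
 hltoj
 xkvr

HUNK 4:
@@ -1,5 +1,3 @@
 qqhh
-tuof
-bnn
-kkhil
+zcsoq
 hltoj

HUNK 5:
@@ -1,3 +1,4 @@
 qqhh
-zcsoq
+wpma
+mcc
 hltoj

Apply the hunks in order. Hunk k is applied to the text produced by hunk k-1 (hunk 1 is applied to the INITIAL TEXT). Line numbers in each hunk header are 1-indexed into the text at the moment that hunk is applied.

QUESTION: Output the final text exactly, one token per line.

Hunk 1: at line 1 remove [ktxg,dbxx] add [bnn] -> 7 lines: qqhh tuof bnn itfjy hltoj xkvr meigv
Hunk 2: at line 2 remove [itfjy] add [dnvqx] -> 7 lines: qqhh tuof bnn dnvqx hltoj xkvr meigv
Hunk 3: at line 2 remove [dnvqx] add [kkhil] -> 7 lines: qqhh tuof bnn kkhil hltoj xkvr meigv
Hunk 4: at line 1 remove [tuof,bnn,kkhil] add [zcsoq] -> 5 lines: qqhh zcsoq hltoj xkvr meigv
Hunk 5: at line 1 remove [zcsoq] add [wpma,mcc] -> 6 lines: qqhh wpma mcc hltoj xkvr meigv

Answer: qqhh
wpma
mcc
hltoj
xkvr
meigv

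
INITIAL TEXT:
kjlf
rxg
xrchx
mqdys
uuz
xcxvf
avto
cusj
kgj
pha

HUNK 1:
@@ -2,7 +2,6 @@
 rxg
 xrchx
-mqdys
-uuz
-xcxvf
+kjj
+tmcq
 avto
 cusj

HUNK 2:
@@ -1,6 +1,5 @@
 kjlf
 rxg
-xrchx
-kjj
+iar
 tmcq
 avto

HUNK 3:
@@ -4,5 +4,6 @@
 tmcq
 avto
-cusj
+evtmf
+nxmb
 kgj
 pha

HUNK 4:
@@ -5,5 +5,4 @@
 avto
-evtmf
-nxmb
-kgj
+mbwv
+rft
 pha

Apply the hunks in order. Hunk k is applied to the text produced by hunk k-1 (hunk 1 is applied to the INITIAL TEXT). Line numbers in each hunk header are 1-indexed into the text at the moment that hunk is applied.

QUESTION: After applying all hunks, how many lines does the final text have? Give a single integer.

Answer: 8

Derivation:
Hunk 1: at line 2 remove [mqdys,uuz,xcxvf] add [kjj,tmcq] -> 9 lines: kjlf rxg xrchx kjj tmcq avto cusj kgj pha
Hunk 2: at line 1 remove [xrchx,kjj] add [iar] -> 8 lines: kjlf rxg iar tmcq avto cusj kgj pha
Hunk 3: at line 4 remove [cusj] add [evtmf,nxmb] -> 9 lines: kjlf rxg iar tmcq avto evtmf nxmb kgj pha
Hunk 4: at line 5 remove [evtmf,nxmb,kgj] add [mbwv,rft] -> 8 lines: kjlf rxg iar tmcq avto mbwv rft pha
Final line count: 8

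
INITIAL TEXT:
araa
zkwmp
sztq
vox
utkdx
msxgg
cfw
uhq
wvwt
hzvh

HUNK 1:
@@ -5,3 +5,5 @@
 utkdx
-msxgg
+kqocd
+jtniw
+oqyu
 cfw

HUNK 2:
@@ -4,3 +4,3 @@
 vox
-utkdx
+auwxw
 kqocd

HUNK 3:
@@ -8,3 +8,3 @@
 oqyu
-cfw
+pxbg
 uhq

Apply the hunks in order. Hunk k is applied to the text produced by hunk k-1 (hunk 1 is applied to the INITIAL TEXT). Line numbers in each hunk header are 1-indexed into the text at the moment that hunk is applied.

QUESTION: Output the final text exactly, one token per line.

Hunk 1: at line 5 remove [msxgg] add [kqocd,jtniw,oqyu] -> 12 lines: araa zkwmp sztq vox utkdx kqocd jtniw oqyu cfw uhq wvwt hzvh
Hunk 2: at line 4 remove [utkdx] add [auwxw] -> 12 lines: araa zkwmp sztq vox auwxw kqocd jtniw oqyu cfw uhq wvwt hzvh
Hunk 3: at line 8 remove [cfw] add [pxbg] -> 12 lines: araa zkwmp sztq vox auwxw kqocd jtniw oqyu pxbg uhq wvwt hzvh

Answer: araa
zkwmp
sztq
vox
auwxw
kqocd
jtniw
oqyu
pxbg
uhq
wvwt
hzvh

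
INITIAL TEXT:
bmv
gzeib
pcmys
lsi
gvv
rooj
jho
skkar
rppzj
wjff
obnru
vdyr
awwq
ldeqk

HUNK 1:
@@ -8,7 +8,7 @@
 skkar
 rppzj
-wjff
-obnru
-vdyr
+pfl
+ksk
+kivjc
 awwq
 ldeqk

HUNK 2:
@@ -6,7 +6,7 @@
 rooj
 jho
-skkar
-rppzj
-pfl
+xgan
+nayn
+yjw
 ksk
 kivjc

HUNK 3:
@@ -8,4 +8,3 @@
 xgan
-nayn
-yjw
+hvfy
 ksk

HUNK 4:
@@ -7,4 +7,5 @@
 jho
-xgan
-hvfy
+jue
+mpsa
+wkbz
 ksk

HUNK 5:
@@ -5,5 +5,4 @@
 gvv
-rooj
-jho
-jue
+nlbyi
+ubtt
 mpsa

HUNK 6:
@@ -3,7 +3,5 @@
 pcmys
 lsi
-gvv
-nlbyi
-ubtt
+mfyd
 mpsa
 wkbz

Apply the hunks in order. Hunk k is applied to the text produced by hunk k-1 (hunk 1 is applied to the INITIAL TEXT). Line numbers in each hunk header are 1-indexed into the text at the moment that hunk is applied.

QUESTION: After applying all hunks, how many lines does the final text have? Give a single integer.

Hunk 1: at line 8 remove [wjff,obnru,vdyr] add [pfl,ksk,kivjc] -> 14 lines: bmv gzeib pcmys lsi gvv rooj jho skkar rppzj pfl ksk kivjc awwq ldeqk
Hunk 2: at line 6 remove [skkar,rppzj,pfl] add [xgan,nayn,yjw] -> 14 lines: bmv gzeib pcmys lsi gvv rooj jho xgan nayn yjw ksk kivjc awwq ldeqk
Hunk 3: at line 8 remove [nayn,yjw] add [hvfy] -> 13 lines: bmv gzeib pcmys lsi gvv rooj jho xgan hvfy ksk kivjc awwq ldeqk
Hunk 4: at line 7 remove [xgan,hvfy] add [jue,mpsa,wkbz] -> 14 lines: bmv gzeib pcmys lsi gvv rooj jho jue mpsa wkbz ksk kivjc awwq ldeqk
Hunk 5: at line 5 remove [rooj,jho,jue] add [nlbyi,ubtt] -> 13 lines: bmv gzeib pcmys lsi gvv nlbyi ubtt mpsa wkbz ksk kivjc awwq ldeqk
Hunk 6: at line 3 remove [gvv,nlbyi,ubtt] add [mfyd] -> 11 lines: bmv gzeib pcmys lsi mfyd mpsa wkbz ksk kivjc awwq ldeqk
Final line count: 11

Answer: 11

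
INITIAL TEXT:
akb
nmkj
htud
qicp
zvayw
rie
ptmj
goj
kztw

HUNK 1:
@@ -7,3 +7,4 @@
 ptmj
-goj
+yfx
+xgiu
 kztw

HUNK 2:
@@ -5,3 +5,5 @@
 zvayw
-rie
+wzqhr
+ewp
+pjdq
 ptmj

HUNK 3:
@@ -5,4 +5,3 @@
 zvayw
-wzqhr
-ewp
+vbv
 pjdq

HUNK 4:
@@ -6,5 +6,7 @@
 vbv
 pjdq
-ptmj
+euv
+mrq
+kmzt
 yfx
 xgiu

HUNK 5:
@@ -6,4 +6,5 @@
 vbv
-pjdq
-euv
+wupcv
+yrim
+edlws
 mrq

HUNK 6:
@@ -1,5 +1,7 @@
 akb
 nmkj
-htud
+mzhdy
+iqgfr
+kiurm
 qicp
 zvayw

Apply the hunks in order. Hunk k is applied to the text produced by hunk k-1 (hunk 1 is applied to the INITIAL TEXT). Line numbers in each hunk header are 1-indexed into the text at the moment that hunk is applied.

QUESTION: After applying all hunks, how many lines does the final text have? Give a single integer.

Answer: 16

Derivation:
Hunk 1: at line 7 remove [goj] add [yfx,xgiu] -> 10 lines: akb nmkj htud qicp zvayw rie ptmj yfx xgiu kztw
Hunk 2: at line 5 remove [rie] add [wzqhr,ewp,pjdq] -> 12 lines: akb nmkj htud qicp zvayw wzqhr ewp pjdq ptmj yfx xgiu kztw
Hunk 3: at line 5 remove [wzqhr,ewp] add [vbv] -> 11 lines: akb nmkj htud qicp zvayw vbv pjdq ptmj yfx xgiu kztw
Hunk 4: at line 6 remove [ptmj] add [euv,mrq,kmzt] -> 13 lines: akb nmkj htud qicp zvayw vbv pjdq euv mrq kmzt yfx xgiu kztw
Hunk 5: at line 6 remove [pjdq,euv] add [wupcv,yrim,edlws] -> 14 lines: akb nmkj htud qicp zvayw vbv wupcv yrim edlws mrq kmzt yfx xgiu kztw
Hunk 6: at line 1 remove [htud] add [mzhdy,iqgfr,kiurm] -> 16 lines: akb nmkj mzhdy iqgfr kiurm qicp zvayw vbv wupcv yrim edlws mrq kmzt yfx xgiu kztw
Final line count: 16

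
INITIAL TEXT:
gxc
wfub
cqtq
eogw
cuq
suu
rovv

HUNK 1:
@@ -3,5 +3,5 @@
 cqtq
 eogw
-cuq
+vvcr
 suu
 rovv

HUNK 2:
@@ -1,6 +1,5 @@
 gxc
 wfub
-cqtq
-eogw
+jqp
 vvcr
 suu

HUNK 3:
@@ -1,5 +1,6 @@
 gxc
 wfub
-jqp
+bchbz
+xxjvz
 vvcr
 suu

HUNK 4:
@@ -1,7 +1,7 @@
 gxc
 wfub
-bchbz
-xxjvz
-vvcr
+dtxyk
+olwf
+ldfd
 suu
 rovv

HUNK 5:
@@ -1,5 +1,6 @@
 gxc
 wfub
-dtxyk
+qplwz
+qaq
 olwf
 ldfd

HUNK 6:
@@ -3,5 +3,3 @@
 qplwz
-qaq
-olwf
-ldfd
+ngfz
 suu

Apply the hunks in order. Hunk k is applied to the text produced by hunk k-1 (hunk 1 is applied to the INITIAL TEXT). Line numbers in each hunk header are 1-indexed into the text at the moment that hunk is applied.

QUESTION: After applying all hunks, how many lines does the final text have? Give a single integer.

Hunk 1: at line 3 remove [cuq] add [vvcr] -> 7 lines: gxc wfub cqtq eogw vvcr suu rovv
Hunk 2: at line 1 remove [cqtq,eogw] add [jqp] -> 6 lines: gxc wfub jqp vvcr suu rovv
Hunk 3: at line 1 remove [jqp] add [bchbz,xxjvz] -> 7 lines: gxc wfub bchbz xxjvz vvcr suu rovv
Hunk 4: at line 1 remove [bchbz,xxjvz,vvcr] add [dtxyk,olwf,ldfd] -> 7 lines: gxc wfub dtxyk olwf ldfd suu rovv
Hunk 5: at line 1 remove [dtxyk] add [qplwz,qaq] -> 8 lines: gxc wfub qplwz qaq olwf ldfd suu rovv
Hunk 6: at line 3 remove [qaq,olwf,ldfd] add [ngfz] -> 6 lines: gxc wfub qplwz ngfz suu rovv
Final line count: 6

Answer: 6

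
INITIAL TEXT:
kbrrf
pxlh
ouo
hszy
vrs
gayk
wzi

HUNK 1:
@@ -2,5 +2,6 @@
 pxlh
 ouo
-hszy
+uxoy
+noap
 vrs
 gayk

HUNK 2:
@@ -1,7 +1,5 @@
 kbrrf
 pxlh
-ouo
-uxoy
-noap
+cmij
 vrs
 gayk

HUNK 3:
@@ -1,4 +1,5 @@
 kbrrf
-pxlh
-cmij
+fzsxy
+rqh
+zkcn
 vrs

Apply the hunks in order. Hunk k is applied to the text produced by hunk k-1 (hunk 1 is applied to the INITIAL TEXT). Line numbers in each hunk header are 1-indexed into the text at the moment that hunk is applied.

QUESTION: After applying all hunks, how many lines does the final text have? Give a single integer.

Hunk 1: at line 2 remove [hszy] add [uxoy,noap] -> 8 lines: kbrrf pxlh ouo uxoy noap vrs gayk wzi
Hunk 2: at line 1 remove [ouo,uxoy,noap] add [cmij] -> 6 lines: kbrrf pxlh cmij vrs gayk wzi
Hunk 3: at line 1 remove [pxlh,cmij] add [fzsxy,rqh,zkcn] -> 7 lines: kbrrf fzsxy rqh zkcn vrs gayk wzi
Final line count: 7

Answer: 7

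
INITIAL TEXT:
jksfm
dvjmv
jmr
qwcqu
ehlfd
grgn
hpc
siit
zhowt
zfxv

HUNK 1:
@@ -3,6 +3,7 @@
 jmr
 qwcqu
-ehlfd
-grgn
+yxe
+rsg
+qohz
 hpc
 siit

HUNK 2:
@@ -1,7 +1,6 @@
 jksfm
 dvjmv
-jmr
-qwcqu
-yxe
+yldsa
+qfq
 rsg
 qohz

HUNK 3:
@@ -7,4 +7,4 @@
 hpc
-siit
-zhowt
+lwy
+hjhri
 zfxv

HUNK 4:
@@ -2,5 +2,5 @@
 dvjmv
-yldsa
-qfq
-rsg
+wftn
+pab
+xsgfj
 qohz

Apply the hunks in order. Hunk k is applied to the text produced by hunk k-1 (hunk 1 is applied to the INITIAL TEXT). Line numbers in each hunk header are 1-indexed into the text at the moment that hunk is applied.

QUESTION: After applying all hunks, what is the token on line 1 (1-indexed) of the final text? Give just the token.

Answer: jksfm

Derivation:
Hunk 1: at line 3 remove [ehlfd,grgn] add [yxe,rsg,qohz] -> 11 lines: jksfm dvjmv jmr qwcqu yxe rsg qohz hpc siit zhowt zfxv
Hunk 2: at line 1 remove [jmr,qwcqu,yxe] add [yldsa,qfq] -> 10 lines: jksfm dvjmv yldsa qfq rsg qohz hpc siit zhowt zfxv
Hunk 3: at line 7 remove [siit,zhowt] add [lwy,hjhri] -> 10 lines: jksfm dvjmv yldsa qfq rsg qohz hpc lwy hjhri zfxv
Hunk 4: at line 2 remove [yldsa,qfq,rsg] add [wftn,pab,xsgfj] -> 10 lines: jksfm dvjmv wftn pab xsgfj qohz hpc lwy hjhri zfxv
Final line 1: jksfm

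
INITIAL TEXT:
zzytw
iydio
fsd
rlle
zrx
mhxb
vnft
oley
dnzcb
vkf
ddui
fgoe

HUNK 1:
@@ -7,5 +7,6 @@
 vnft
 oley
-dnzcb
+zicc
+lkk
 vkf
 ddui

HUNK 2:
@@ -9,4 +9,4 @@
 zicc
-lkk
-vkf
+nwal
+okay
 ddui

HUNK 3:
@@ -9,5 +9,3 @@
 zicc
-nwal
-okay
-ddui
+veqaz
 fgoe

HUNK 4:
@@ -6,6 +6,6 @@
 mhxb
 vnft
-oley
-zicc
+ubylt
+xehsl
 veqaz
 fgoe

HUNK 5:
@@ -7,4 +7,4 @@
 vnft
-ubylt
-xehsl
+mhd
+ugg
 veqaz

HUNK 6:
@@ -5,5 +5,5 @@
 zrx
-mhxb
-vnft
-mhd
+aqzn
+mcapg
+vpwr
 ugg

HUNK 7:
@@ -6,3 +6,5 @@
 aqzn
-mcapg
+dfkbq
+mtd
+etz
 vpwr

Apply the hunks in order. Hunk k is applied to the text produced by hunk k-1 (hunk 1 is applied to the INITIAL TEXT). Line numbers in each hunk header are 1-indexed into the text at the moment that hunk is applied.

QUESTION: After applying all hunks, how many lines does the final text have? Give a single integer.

Answer: 13

Derivation:
Hunk 1: at line 7 remove [dnzcb] add [zicc,lkk] -> 13 lines: zzytw iydio fsd rlle zrx mhxb vnft oley zicc lkk vkf ddui fgoe
Hunk 2: at line 9 remove [lkk,vkf] add [nwal,okay] -> 13 lines: zzytw iydio fsd rlle zrx mhxb vnft oley zicc nwal okay ddui fgoe
Hunk 3: at line 9 remove [nwal,okay,ddui] add [veqaz] -> 11 lines: zzytw iydio fsd rlle zrx mhxb vnft oley zicc veqaz fgoe
Hunk 4: at line 6 remove [oley,zicc] add [ubylt,xehsl] -> 11 lines: zzytw iydio fsd rlle zrx mhxb vnft ubylt xehsl veqaz fgoe
Hunk 5: at line 7 remove [ubylt,xehsl] add [mhd,ugg] -> 11 lines: zzytw iydio fsd rlle zrx mhxb vnft mhd ugg veqaz fgoe
Hunk 6: at line 5 remove [mhxb,vnft,mhd] add [aqzn,mcapg,vpwr] -> 11 lines: zzytw iydio fsd rlle zrx aqzn mcapg vpwr ugg veqaz fgoe
Hunk 7: at line 6 remove [mcapg] add [dfkbq,mtd,etz] -> 13 lines: zzytw iydio fsd rlle zrx aqzn dfkbq mtd etz vpwr ugg veqaz fgoe
Final line count: 13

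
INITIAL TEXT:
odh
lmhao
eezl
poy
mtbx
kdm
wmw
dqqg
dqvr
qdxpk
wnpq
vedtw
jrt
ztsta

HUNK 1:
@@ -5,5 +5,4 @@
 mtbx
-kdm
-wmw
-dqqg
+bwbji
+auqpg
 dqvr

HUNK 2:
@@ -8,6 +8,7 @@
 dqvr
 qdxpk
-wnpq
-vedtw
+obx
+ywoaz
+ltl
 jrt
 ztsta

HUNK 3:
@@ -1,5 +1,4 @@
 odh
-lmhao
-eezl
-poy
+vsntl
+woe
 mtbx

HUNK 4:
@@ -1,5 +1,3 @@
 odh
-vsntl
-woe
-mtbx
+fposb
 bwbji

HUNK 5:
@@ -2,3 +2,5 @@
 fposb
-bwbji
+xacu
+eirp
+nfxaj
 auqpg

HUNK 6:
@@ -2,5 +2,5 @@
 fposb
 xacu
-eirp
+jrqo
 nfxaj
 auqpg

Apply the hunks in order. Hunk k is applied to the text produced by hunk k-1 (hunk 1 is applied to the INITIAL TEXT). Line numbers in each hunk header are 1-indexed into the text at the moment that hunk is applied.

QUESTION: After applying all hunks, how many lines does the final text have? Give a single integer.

Answer: 13

Derivation:
Hunk 1: at line 5 remove [kdm,wmw,dqqg] add [bwbji,auqpg] -> 13 lines: odh lmhao eezl poy mtbx bwbji auqpg dqvr qdxpk wnpq vedtw jrt ztsta
Hunk 2: at line 8 remove [wnpq,vedtw] add [obx,ywoaz,ltl] -> 14 lines: odh lmhao eezl poy mtbx bwbji auqpg dqvr qdxpk obx ywoaz ltl jrt ztsta
Hunk 3: at line 1 remove [lmhao,eezl,poy] add [vsntl,woe] -> 13 lines: odh vsntl woe mtbx bwbji auqpg dqvr qdxpk obx ywoaz ltl jrt ztsta
Hunk 4: at line 1 remove [vsntl,woe,mtbx] add [fposb] -> 11 lines: odh fposb bwbji auqpg dqvr qdxpk obx ywoaz ltl jrt ztsta
Hunk 5: at line 2 remove [bwbji] add [xacu,eirp,nfxaj] -> 13 lines: odh fposb xacu eirp nfxaj auqpg dqvr qdxpk obx ywoaz ltl jrt ztsta
Hunk 6: at line 2 remove [eirp] add [jrqo] -> 13 lines: odh fposb xacu jrqo nfxaj auqpg dqvr qdxpk obx ywoaz ltl jrt ztsta
Final line count: 13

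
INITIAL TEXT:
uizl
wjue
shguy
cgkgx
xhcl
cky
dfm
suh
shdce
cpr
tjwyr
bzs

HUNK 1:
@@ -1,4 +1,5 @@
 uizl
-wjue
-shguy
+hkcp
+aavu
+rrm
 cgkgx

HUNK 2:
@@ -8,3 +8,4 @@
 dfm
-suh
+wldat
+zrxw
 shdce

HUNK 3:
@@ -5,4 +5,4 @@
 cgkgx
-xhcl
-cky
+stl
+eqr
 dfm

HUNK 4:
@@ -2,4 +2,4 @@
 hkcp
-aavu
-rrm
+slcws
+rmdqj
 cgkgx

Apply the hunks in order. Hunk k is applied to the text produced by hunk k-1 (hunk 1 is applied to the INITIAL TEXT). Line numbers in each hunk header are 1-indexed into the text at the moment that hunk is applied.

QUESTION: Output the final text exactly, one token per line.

Hunk 1: at line 1 remove [wjue,shguy] add [hkcp,aavu,rrm] -> 13 lines: uizl hkcp aavu rrm cgkgx xhcl cky dfm suh shdce cpr tjwyr bzs
Hunk 2: at line 8 remove [suh] add [wldat,zrxw] -> 14 lines: uizl hkcp aavu rrm cgkgx xhcl cky dfm wldat zrxw shdce cpr tjwyr bzs
Hunk 3: at line 5 remove [xhcl,cky] add [stl,eqr] -> 14 lines: uizl hkcp aavu rrm cgkgx stl eqr dfm wldat zrxw shdce cpr tjwyr bzs
Hunk 4: at line 2 remove [aavu,rrm] add [slcws,rmdqj] -> 14 lines: uizl hkcp slcws rmdqj cgkgx stl eqr dfm wldat zrxw shdce cpr tjwyr bzs

Answer: uizl
hkcp
slcws
rmdqj
cgkgx
stl
eqr
dfm
wldat
zrxw
shdce
cpr
tjwyr
bzs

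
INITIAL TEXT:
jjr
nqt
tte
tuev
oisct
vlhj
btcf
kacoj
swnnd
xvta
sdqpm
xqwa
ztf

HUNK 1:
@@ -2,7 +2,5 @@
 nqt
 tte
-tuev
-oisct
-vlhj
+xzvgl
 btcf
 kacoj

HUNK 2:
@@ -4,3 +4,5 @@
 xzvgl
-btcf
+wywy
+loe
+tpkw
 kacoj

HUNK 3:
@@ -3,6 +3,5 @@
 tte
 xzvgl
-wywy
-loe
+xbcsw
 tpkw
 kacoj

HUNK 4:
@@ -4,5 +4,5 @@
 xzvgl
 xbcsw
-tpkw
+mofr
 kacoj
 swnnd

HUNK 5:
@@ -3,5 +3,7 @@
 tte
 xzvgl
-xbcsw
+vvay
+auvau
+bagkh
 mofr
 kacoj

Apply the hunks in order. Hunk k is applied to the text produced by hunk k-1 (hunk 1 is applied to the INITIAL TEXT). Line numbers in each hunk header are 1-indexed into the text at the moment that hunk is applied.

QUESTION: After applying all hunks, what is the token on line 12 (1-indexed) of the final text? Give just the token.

Answer: sdqpm

Derivation:
Hunk 1: at line 2 remove [tuev,oisct,vlhj] add [xzvgl] -> 11 lines: jjr nqt tte xzvgl btcf kacoj swnnd xvta sdqpm xqwa ztf
Hunk 2: at line 4 remove [btcf] add [wywy,loe,tpkw] -> 13 lines: jjr nqt tte xzvgl wywy loe tpkw kacoj swnnd xvta sdqpm xqwa ztf
Hunk 3: at line 3 remove [wywy,loe] add [xbcsw] -> 12 lines: jjr nqt tte xzvgl xbcsw tpkw kacoj swnnd xvta sdqpm xqwa ztf
Hunk 4: at line 4 remove [tpkw] add [mofr] -> 12 lines: jjr nqt tte xzvgl xbcsw mofr kacoj swnnd xvta sdqpm xqwa ztf
Hunk 5: at line 3 remove [xbcsw] add [vvay,auvau,bagkh] -> 14 lines: jjr nqt tte xzvgl vvay auvau bagkh mofr kacoj swnnd xvta sdqpm xqwa ztf
Final line 12: sdqpm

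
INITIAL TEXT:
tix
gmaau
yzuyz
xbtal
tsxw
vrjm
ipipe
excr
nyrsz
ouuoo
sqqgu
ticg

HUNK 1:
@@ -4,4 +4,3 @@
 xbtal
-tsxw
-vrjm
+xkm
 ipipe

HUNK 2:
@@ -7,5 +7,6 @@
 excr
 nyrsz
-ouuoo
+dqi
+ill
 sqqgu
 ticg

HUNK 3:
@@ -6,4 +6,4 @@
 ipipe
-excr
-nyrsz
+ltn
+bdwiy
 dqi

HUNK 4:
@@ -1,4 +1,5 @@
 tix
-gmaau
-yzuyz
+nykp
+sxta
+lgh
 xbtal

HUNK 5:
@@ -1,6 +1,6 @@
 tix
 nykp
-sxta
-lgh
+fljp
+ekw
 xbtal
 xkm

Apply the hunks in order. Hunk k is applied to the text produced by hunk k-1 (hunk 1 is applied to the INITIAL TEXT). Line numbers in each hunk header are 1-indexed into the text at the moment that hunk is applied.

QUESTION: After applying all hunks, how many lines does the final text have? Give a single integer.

Answer: 13

Derivation:
Hunk 1: at line 4 remove [tsxw,vrjm] add [xkm] -> 11 lines: tix gmaau yzuyz xbtal xkm ipipe excr nyrsz ouuoo sqqgu ticg
Hunk 2: at line 7 remove [ouuoo] add [dqi,ill] -> 12 lines: tix gmaau yzuyz xbtal xkm ipipe excr nyrsz dqi ill sqqgu ticg
Hunk 3: at line 6 remove [excr,nyrsz] add [ltn,bdwiy] -> 12 lines: tix gmaau yzuyz xbtal xkm ipipe ltn bdwiy dqi ill sqqgu ticg
Hunk 4: at line 1 remove [gmaau,yzuyz] add [nykp,sxta,lgh] -> 13 lines: tix nykp sxta lgh xbtal xkm ipipe ltn bdwiy dqi ill sqqgu ticg
Hunk 5: at line 1 remove [sxta,lgh] add [fljp,ekw] -> 13 lines: tix nykp fljp ekw xbtal xkm ipipe ltn bdwiy dqi ill sqqgu ticg
Final line count: 13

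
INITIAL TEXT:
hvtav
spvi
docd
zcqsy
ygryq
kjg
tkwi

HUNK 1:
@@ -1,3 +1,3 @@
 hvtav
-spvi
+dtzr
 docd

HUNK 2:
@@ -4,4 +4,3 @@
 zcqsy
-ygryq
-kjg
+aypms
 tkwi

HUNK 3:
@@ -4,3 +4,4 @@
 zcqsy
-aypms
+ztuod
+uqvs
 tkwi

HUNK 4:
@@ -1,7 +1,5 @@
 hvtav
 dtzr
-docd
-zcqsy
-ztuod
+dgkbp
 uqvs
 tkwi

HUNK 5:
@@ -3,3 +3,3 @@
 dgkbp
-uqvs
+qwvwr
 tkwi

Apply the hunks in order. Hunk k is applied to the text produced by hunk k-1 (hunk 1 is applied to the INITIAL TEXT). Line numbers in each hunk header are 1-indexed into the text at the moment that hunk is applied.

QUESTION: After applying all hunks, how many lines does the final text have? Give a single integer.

Hunk 1: at line 1 remove [spvi] add [dtzr] -> 7 lines: hvtav dtzr docd zcqsy ygryq kjg tkwi
Hunk 2: at line 4 remove [ygryq,kjg] add [aypms] -> 6 lines: hvtav dtzr docd zcqsy aypms tkwi
Hunk 3: at line 4 remove [aypms] add [ztuod,uqvs] -> 7 lines: hvtav dtzr docd zcqsy ztuod uqvs tkwi
Hunk 4: at line 1 remove [docd,zcqsy,ztuod] add [dgkbp] -> 5 lines: hvtav dtzr dgkbp uqvs tkwi
Hunk 5: at line 3 remove [uqvs] add [qwvwr] -> 5 lines: hvtav dtzr dgkbp qwvwr tkwi
Final line count: 5

Answer: 5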